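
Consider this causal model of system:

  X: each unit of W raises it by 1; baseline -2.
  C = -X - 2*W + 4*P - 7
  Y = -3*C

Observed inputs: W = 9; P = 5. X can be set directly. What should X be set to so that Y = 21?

X = 2

Intervening on X fixes its value directly, overriding its dependence on W.
Substituting into the C equation gives C = -X - 5.
So Y = 3*X + 15.
Solve 3*X + 15 = 21: X = (21 - 15) / 3 = 2.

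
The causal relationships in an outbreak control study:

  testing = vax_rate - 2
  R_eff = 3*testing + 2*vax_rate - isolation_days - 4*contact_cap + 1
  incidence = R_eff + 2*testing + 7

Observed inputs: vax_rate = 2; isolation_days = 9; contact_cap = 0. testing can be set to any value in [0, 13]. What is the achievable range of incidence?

3 to 68

Intervening on testing fixes its value directly, overriding its dependence on vax_rate.
Substituting into the R_eff equation gives R_eff = 3*testing - 4.
This gives incidence = 5*testing + 3.
Linear in testing, so extremes are at the endpoints: testing = 0 gives incidence = 3; testing = 13 gives incidence = 68.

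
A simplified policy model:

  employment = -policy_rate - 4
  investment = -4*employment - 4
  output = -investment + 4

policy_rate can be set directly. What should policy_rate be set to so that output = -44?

Substituting into the investment equation gives investment = 4*policy_rate + 12.
This gives output = -4*policy_rate - 8.
Solve -4*policy_rate - 8 = -44: policy_rate = (-44 + 8) / -4 = 9.

policy_rate = 9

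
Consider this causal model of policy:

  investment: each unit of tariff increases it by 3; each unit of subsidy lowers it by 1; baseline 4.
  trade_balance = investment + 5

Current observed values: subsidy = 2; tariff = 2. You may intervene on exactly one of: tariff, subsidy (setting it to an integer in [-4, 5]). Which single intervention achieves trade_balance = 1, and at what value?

set tariff = -2

Intervening on tariff: with other inputs at their observed values, trade_balance = 3*tariff + 7. Solving for 1 gives tariff = -2, within [-4, 5].
Intervening on subsidy: trade_balance = -subsidy + 15. Reaching 1 requires subsidy = 14, outside [-4, 5].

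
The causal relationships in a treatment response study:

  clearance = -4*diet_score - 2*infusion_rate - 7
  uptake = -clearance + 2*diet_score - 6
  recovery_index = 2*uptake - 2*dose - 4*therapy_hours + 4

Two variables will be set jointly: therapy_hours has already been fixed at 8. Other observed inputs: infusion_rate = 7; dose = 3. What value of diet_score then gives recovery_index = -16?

diet_score = -1

With therapy_hours held at 8:
Substituting into the clearance equation gives clearance = -4*diet_score - 21.
This gives uptake = 6*diet_score + 15.
Substituting into the recovery_index equation gives recovery_index = 12*diet_score - 4.
Solve 12*diet_score - 4 = -16: diet_score = (-16 + 4) / 12 = -1.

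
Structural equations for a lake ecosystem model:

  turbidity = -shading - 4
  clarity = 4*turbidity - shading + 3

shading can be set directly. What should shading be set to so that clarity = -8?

Substituting into the clarity equation gives clarity = -5*shading - 13.
Solve -5*shading - 13 = -8: shading = (-8 + 13) / -5 = -1.

shading = -1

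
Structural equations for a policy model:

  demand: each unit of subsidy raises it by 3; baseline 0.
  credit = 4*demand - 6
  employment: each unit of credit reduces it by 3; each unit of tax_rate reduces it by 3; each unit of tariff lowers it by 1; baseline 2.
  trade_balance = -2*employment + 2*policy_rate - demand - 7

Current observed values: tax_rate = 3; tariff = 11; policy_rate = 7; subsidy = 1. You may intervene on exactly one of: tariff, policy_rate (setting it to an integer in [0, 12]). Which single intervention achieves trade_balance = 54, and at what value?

set tariff = 0

Intervening on tariff: with other inputs at their observed values, trade_balance = 2*tariff + 54. Solving for 54 gives tariff = 0, within [0, 12].
Intervening on policy_rate: trade_balance = 2*policy_rate + 62. Reaching 54 requires policy_rate = -4, outside [0, 12].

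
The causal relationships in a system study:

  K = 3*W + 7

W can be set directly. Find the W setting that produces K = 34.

Solve 3*W + 7 = 34: W = (34 - 7) / 3 = 9.

W = 9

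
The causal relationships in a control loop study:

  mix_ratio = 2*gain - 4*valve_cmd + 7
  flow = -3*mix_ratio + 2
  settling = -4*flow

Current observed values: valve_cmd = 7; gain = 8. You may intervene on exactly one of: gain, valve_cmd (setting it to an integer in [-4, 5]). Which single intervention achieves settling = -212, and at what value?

set gain = 2

Intervening on gain: with other inputs at their observed values, settling = 24*gain - 260. Solving for -212 gives gain = 2, within [-4, 5].
Intervening on valve_cmd: settling = -48*valve_cmd + 268. Reaching -212 requires valve_cmd = 10, outside [-4, 5].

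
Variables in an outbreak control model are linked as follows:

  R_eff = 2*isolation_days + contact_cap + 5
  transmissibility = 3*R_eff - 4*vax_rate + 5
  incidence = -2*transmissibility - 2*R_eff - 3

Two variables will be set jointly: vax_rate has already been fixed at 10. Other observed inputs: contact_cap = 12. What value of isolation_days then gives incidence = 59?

With vax_rate held at 10:
Substituting into the R_eff equation gives R_eff = 2*isolation_days + 17.
This gives transmissibility = 6*isolation_days + 16.
Substituting into the incidence equation gives incidence = -16*isolation_days - 69.
Solve -16*isolation_days - 69 = 59: isolation_days = (59 + 69) / -16 = -8.

isolation_days = -8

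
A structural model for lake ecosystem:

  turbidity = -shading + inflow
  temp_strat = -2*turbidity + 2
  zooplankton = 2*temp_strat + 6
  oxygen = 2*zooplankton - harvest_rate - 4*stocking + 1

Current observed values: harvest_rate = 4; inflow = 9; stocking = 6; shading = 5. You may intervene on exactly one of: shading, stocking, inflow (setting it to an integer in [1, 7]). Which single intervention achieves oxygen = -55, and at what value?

Intervening on shading: with other inputs at their observed values, oxygen = 8*shading - 79. Solving for -55 gives shading = 3, within [1, 7].
Intervening on stocking: oxygen = -4*stocking - 15. Reaching -55 requires stocking = 10, outside [1, 7].
Intervening on inflow: oxygen = -8*inflow + 33. Reaching -55 requires inflow = 11, outside [1, 7].

set shading = 3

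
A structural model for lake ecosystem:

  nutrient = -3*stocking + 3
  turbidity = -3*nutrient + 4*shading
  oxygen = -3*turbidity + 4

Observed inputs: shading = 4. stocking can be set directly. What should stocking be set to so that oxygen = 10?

Substituting into the turbidity equation gives turbidity = 9*stocking + 7.
Substituting into the oxygen equation gives oxygen = -27*stocking - 17.
Solve -27*stocking - 17 = 10: stocking = (10 + 17) / -27 = -1.

stocking = -1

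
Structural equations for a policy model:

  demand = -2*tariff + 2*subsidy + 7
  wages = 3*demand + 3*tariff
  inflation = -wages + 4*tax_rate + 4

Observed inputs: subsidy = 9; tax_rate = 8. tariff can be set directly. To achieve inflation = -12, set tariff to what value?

Substituting into the demand equation gives demand = -2*tariff + 25.
So wages = -3*tariff + 75.
Substituting into the inflation equation gives inflation = 3*tariff - 39.
Solve 3*tariff - 39 = -12: tariff = (-12 + 39) / 3 = 9.

tariff = 9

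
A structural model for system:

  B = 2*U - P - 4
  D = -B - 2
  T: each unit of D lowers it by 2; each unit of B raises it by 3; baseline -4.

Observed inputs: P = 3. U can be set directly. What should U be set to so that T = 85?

Substituting into the B equation gives B = 2*U - 7.
So D = -2*U + 5.
Substituting into the T equation gives T = 10*U - 35.
Solve 10*U - 35 = 85: U = (85 + 35) / 10 = 12.

U = 12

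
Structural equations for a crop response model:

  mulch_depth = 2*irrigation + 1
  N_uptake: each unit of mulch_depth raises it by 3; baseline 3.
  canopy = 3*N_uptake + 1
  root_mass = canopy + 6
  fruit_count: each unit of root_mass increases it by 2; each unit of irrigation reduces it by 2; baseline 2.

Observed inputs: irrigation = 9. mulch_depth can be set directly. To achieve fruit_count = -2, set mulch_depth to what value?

mulch_depth = -1

Intervening on mulch_depth fixes its value directly, overriding its dependence on irrigation.
Substituting into the canopy equation gives canopy = 9*mulch_depth + 10.
Substituting into the root_mass equation gives root_mass = 9*mulch_depth + 16.
Substituting into the fruit_count equation gives fruit_count = 18*mulch_depth + 16.
Solve 18*mulch_depth + 16 = -2: mulch_depth = (-2 - 16) / 18 = -1.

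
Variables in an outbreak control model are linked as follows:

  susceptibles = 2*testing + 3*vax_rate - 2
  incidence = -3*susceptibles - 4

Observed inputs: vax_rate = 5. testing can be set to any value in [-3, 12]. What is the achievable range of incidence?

Substituting into the susceptibles equation gives susceptibles = 2*testing + 13.
This gives incidence = -6*testing - 43.
Linear in testing, so extremes are at the endpoints: testing = -3 gives incidence = -25; testing = 12 gives incidence = -115.

-115 to -25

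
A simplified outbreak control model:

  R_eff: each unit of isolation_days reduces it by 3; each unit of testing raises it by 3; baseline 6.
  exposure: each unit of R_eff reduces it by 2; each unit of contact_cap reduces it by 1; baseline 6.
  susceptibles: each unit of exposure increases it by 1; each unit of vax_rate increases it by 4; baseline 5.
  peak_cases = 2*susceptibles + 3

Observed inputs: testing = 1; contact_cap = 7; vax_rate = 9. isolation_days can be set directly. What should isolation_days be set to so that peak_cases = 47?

Substituting into the R_eff equation gives R_eff = -3*isolation_days + 9.
Substituting into the exposure equation gives exposure = 6*isolation_days - 19.
susceptibles becomes 6*isolation_days + 22.
Substituting into the peak_cases equation gives peak_cases = 12*isolation_days + 47.
Solve 12*isolation_days + 47 = 47: isolation_days = (47 - 47) / 12 = 0.

isolation_days = 0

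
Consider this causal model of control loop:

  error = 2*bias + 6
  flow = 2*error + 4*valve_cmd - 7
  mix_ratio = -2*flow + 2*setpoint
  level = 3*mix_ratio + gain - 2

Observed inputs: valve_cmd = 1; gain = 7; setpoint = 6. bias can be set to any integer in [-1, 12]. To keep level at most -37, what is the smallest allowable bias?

bias = 1

Substituting into the flow equation gives flow = 4*bias + 9.
Substituting into the mix_ratio equation gives mix_ratio = -8*bias - 6.
So level = -24*bias - 13.
Require -24*bias - 13 ≤ -37, so bias ≥ 1.
The smallest integer in [-1, 12] satisfying this is 1.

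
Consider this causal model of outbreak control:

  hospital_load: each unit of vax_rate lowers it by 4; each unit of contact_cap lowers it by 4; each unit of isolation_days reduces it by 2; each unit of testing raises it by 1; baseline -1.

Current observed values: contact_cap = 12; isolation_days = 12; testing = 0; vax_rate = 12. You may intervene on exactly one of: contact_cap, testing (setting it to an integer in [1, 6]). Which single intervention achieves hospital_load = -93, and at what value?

set contact_cap = 5

Intervening on contact_cap: with other inputs at their observed values, hospital_load = -4*contact_cap - 73. Solving for -93 gives contact_cap = 5, within [1, 6].
Intervening on testing: hospital_load = testing - 121. Reaching -93 requires testing = 28, outside [1, 6].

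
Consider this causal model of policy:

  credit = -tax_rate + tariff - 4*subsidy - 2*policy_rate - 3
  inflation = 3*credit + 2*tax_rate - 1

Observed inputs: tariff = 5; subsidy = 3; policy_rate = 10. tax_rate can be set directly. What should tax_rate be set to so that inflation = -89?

Substituting into the credit equation gives credit = -tax_rate - 30.
Substituting into the inflation equation gives inflation = -tax_rate - 91.
Solve -tax_rate - 91 = -89: tax_rate = (-89 + 91) / -1 = -2.

tax_rate = -2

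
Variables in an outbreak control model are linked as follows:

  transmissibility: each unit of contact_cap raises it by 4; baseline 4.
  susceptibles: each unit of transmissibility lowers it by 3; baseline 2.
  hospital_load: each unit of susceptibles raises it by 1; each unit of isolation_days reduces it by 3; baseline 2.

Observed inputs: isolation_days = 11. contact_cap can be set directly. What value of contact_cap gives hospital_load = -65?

contact_cap = 2

Substituting into the susceptibles equation gives susceptibles = -12*contact_cap - 10.
This gives hospital_load = -12*contact_cap - 41.
Solve -12*contact_cap - 41 = -65: contact_cap = (-65 + 41) / -12 = 2.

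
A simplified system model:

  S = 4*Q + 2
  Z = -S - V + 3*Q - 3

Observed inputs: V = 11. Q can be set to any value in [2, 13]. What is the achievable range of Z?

Substituting into the Z equation gives Z = -Q - 16.
Linear in Q, so extremes are at the endpoints: Q = 2 gives Z = -18; Q = 13 gives Z = -29.

-29 to -18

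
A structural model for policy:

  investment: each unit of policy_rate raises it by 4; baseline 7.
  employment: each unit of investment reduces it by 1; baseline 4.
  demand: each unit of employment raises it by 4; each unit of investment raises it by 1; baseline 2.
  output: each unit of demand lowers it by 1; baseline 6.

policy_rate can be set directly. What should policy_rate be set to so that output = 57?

Substituting into the employment equation gives employment = -4*policy_rate - 3.
So demand = -12*policy_rate - 3.
So output = 12*policy_rate + 9.
Solve 12*policy_rate + 9 = 57: policy_rate = (57 - 9) / 12 = 4.

policy_rate = 4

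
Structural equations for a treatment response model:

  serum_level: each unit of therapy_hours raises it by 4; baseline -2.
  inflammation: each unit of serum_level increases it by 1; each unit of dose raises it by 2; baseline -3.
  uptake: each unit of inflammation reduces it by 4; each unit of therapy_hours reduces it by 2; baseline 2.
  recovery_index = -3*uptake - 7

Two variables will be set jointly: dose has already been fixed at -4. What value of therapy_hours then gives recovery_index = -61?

therapy_hours = 2

With dose held at -4:
Substituting into the inflammation equation gives inflammation = 4*therapy_hours - 13.
This gives uptake = -18*therapy_hours + 54.
Substituting into the recovery_index equation gives recovery_index = 54*therapy_hours - 169.
Solve 54*therapy_hours - 169 = -61: therapy_hours = (-61 + 169) / 54 = 2.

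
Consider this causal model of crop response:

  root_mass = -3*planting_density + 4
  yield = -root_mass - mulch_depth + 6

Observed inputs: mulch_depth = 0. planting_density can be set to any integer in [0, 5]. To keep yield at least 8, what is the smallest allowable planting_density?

Substituting into the yield equation gives yield = 3*planting_density + 2.
Require 3*planting_density + 2 ≥ 8, so planting_density ≥ 2.
The smallest integer in [0, 5] satisfying this is 2.

planting_density = 2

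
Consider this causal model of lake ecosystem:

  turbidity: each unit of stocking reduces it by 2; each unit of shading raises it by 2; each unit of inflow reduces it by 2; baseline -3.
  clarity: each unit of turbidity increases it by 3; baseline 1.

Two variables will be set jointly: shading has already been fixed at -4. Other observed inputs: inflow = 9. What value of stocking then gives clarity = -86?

With shading held at -4:
Substituting into the turbidity equation gives turbidity = -2*stocking - 29.
Substituting into the clarity equation gives clarity = -6*stocking - 86.
Solve -6*stocking - 86 = -86: stocking = (-86 + 86) / -6 = 0.

stocking = 0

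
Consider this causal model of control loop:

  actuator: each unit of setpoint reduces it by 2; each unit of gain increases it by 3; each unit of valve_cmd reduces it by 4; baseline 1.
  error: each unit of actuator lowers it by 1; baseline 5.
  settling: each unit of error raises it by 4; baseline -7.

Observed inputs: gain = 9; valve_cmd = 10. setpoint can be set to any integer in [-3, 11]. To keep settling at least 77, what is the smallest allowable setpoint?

setpoint = 2

Substituting into the actuator equation gives actuator = -2*setpoint - 12.
Substituting into the error equation gives error = 2*setpoint + 17.
Substituting into the settling equation gives settling = 8*setpoint + 61.
Require 8*setpoint + 61 ≥ 77, so setpoint ≥ 2.
The smallest integer in [-3, 11] satisfying this is 2.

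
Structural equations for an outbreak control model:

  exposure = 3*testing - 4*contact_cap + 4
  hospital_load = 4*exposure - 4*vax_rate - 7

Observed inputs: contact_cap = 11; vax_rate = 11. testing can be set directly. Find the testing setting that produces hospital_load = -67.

Substituting into the exposure equation gives exposure = 3*testing - 40.
Substituting into the hospital_load equation gives hospital_load = 12*testing - 211.
Solve 12*testing - 211 = -67: testing = (-67 + 211) / 12 = 12.

testing = 12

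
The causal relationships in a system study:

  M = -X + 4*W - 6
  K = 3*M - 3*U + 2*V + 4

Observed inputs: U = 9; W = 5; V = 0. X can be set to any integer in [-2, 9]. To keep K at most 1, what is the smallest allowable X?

X = 6

Substituting into the M equation gives M = -X + 14.
K becomes -3*X + 19.
Require -3*X + 19 ≤ 1, so X ≥ 6.
The smallest integer in [-2, 9] satisfying this is 6.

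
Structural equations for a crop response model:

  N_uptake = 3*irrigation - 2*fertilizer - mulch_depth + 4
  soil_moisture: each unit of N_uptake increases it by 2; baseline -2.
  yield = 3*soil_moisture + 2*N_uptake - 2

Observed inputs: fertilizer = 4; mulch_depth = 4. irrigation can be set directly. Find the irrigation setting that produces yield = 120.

Substituting into the N_uptake equation gives N_uptake = 3*irrigation - 8.
soil_moisture becomes 6*irrigation - 18.
Substituting into the yield equation gives yield = 24*irrigation - 72.
Solve 24*irrigation - 72 = 120: irrigation = (120 + 72) / 24 = 8.

irrigation = 8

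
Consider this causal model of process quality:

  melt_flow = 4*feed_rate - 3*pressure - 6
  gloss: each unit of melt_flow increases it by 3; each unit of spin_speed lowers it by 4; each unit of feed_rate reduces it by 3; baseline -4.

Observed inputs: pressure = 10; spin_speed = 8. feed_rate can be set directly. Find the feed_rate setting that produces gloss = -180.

feed_rate = -4

Substituting into the melt_flow equation gives melt_flow = 4*feed_rate - 36.
gloss becomes 9*feed_rate - 144.
Solve 9*feed_rate - 144 = -180: feed_rate = (-180 + 144) / 9 = -4.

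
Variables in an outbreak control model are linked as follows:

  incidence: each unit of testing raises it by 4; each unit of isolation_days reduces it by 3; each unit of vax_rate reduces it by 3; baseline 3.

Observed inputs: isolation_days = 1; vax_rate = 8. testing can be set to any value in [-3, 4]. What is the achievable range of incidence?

Substituting into the incidence equation gives incidence = 4*testing - 24.
Linear in testing, so extremes are at the endpoints: testing = -3 gives incidence = -36; testing = 4 gives incidence = -8.

-36 to -8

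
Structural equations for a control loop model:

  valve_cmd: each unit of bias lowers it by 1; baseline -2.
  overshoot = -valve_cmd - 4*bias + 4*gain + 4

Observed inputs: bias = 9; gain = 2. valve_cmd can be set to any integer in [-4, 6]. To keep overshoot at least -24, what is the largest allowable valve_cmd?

Intervening on valve_cmd fixes its value directly, overriding its dependence on bias.
Substituting into the overshoot equation gives overshoot = -valve_cmd - 24.
Require -valve_cmd - 24 ≥ -24, so valve_cmd ≤ 0.
The largest integer in [-4, 6] satisfying this is 0.

valve_cmd = 0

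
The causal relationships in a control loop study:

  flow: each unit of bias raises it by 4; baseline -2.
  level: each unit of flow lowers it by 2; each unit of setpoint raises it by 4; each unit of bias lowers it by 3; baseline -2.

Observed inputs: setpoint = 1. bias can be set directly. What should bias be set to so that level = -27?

bias = 3

Substituting into the level equation gives level = -11*bias + 6.
Solve -11*bias + 6 = -27: bias = (-27 - 6) / -11 = 3.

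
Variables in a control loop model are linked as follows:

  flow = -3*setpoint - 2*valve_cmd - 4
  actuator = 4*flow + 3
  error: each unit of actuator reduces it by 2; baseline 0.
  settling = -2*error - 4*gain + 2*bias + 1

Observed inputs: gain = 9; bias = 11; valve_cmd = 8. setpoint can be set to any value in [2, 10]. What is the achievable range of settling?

Substituting into the flow equation gives flow = -3*setpoint - 20.
Substituting into the actuator equation gives actuator = -12*setpoint - 77.
Substituting into the error equation gives error = 24*setpoint + 154.
Substituting into the settling equation gives settling = -48*setpoint - 321.
Linear in setpoint, so extremes are at the endpoints: setpoint = 2 gives settling = -417; setpoint = 10 gives settling = -801.

-801 to -417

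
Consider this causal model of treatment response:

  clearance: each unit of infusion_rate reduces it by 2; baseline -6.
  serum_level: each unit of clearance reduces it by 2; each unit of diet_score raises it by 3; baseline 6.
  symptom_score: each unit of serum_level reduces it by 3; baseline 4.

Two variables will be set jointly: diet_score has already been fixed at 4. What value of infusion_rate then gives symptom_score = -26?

With diet_score held at 4:
Substituting into the serum_level equation gives serum_level = 4*infusion_rate + 30.
symptom_score becomes -12*infusion_rate - 86.
Solve -12*infusion_rate - 86 = -26: infusion_rate = (-26 + 86) / -12 = -5.

infusion_rate = -5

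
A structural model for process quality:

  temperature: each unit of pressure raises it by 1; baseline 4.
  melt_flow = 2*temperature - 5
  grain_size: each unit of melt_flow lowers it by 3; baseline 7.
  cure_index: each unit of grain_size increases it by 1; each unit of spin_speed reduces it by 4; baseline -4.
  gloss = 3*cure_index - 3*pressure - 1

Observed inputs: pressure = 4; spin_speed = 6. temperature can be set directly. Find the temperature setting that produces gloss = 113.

temperature = -8

Intervening on temperature fixes its value directly, overriding its dependence on pressure.
Substituting into the grain_size equation gives grain_size = -6*temperature + 22.
Substituting into the cure_index equation gives cure_index = -6*temperature - 6.
So gloss = -18*temperature - 31.
Solve -18*temperature - 31 = 113: temperature = (113 + 31) / -18 = -8.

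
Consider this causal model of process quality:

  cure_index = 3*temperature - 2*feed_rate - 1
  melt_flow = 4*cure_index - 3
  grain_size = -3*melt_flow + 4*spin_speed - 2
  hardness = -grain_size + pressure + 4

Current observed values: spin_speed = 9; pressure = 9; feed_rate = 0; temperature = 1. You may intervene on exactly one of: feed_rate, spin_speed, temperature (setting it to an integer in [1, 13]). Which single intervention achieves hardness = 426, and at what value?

Intervening on feed_rate: hardness = -24*feed_rate - 6. Reaching 426 requires feed_rate = -18, outside [1, 13].
Intervening on spin_speed: hardness = -4*spin_speed + 30. Reaching 426 requires spin_speed = -99, outside [1, 13].
Intervening on temperature: with other inputs at their observed values, hardness = 36*temperature - 42. Solving for 426 gives temperature = 13, within [1, 13].

set temperature = 13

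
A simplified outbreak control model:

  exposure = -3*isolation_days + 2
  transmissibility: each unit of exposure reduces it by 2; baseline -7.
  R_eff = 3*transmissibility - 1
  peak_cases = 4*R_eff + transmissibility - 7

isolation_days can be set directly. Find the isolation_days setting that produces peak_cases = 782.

isolation_days = 12

Substituting into the transmissibility equation gives transmissibility = 6*isolation_days - 11.
R_eff becomes 18*isolation_days - 34.
Substituting into the peak_cases equation gives peak_cases = 78*isolation_days - 154.
Solve 78*isolation_days - 154 = 782: isolation_days = (782 + 154) / 78 = 12.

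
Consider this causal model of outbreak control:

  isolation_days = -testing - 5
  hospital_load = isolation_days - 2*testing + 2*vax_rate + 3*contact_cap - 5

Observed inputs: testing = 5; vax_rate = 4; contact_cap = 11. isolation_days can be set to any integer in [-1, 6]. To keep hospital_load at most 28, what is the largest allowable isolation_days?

isolation_days = 2

Intervening on isolation_days fixes its value directly, overriding its dependence on testing.
Substituting into the hospital_load equation gives hospital_load = isolation_days + 26.
Require isolation_days + 26 ≤ 28, so isolation_days ≤ 2.
The largest integer in [-1, 6] satisfying this is 2.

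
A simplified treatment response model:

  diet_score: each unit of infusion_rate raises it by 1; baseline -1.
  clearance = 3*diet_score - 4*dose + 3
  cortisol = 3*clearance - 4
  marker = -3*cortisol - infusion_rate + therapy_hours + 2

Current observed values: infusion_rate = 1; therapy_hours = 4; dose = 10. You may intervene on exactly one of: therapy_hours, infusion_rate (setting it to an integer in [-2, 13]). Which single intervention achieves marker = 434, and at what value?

Intervening on therapy_hours: marker = therapy_hours + 346. Reaching 434 requires therapy_hours = 88, outside [-2, 13].
Intervening on infusion_rate: with other inputs at their observed values, marker = -28*infusion_rate + 378. Solving for 434 gives infusion_rate = -2, within [-2, 13].

set infusion_rate = -2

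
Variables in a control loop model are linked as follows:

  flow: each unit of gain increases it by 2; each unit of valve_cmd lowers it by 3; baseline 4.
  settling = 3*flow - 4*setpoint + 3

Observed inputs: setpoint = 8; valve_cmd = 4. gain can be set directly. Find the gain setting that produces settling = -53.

Substituting into the flow equation gives flow = 2*gain - 8.
So settling = 6*gain - 53.
Solve 6*gain - 53 = -53: gain = (-53 + 53) / 6 = 0.

gain = 0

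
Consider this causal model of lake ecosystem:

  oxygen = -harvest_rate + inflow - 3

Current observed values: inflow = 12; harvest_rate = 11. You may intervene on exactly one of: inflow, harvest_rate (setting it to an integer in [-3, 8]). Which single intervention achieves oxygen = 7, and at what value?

set harvest_rate = 2

Intervening on inflow: oxygen = inflow - 14. Reaching 7 requires inflow = 21, outside [-3, 8].
Intervening on harvest_rate: with other inputs at their observed values, oxygen = -harvest_rate + 9. Solving for 7 gives harvest_rate = 2, within [-3, 8].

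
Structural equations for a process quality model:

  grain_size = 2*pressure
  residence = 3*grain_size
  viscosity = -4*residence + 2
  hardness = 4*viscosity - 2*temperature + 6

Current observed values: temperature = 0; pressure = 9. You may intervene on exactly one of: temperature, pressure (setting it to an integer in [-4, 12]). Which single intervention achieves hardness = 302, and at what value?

set pressure = -3

Intervening on temperature: hardness = -2*temperature - 850. Reaching 302 requires temperature = -576, outside [-4, 12].
Intervening on pressure: with other inputs at their observed values, hardness = -96*pressure + 14. Solving for 302 gives pressure = -3, within [-4, 12].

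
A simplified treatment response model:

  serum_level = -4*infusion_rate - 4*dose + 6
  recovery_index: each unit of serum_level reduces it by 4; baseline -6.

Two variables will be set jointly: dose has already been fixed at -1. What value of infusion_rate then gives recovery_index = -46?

infusion_rate = 0

With dose held at -1:
Substituting into the serum_level equation gives serum_level = -4*infusion_rate + 10.
recovery_index becomes 16*infusion_rate - 46.
Solve 16*infusion_rate - 46 = -46: infusion_rate = (-46 + 46) / 16 = 0.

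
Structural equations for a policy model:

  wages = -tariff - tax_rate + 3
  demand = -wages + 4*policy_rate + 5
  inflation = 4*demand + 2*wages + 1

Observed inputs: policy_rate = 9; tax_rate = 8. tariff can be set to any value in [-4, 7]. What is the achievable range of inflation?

Substituting into the wages equation gives wages = -tariff - 5.
This gives demand = tariff + 46.
Substituting into the inflation equation gives inflation = 2*tariff + 175.
Linear in tariff, so extremes are at the endpoints: tariff = -4 gives inflation = 167; tariff = 7 gives inflation = 189.

167 to 189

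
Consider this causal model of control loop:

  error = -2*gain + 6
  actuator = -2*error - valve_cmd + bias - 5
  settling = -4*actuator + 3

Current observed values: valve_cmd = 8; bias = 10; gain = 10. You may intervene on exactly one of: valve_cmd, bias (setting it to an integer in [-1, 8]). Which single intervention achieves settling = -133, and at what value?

set valve_cmd = -1

Intervening on valve_cmd: with other inputs at their observed values, settling = 4*valve_cmd - 129. Solving for -133 gives valve_cmd = -1, within [-1, 8].
Intervening on bias: settling = -4*bias - 57. Reaching -133 requires bias = 19, outside [-1, 8].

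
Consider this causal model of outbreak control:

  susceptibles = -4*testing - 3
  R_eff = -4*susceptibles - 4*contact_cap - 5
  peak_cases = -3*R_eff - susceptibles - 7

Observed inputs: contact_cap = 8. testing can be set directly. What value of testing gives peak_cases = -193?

testing = 6

Substituting into the R_eff equation gives R_eff = 16*testing - 25.
Substituting into the peak_cases equation gives peak_cases = -44*testing + 71.
Solve -44*testing + 71 = -193: testing = (-193 - 71) / -44 = 6.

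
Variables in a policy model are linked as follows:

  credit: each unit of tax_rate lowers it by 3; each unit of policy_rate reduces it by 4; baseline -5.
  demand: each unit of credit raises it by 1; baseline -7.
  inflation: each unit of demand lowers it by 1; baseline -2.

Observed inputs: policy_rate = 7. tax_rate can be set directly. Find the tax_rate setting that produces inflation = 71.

Substituting into the credit equation gives credit = -3*tax_rate - 33.
This gives demand = -3*tax_rate - 40.
Substituting into the inflation equation gives inflation = 3*tax_rate + 38.
Solve 3*tax_rate + 38 = 71: tax_rate = (71 - 38) / 3 = 11.

tax_rate = 11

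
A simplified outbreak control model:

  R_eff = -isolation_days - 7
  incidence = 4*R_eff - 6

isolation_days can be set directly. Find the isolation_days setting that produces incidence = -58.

Substituting into the incidence equation gives incidence = -4*isolation_days - 34.
Solve -4*isolation_days - 34 = -58: isolation_days = (-58 + 34) / -4 = 6.

isolation_days = 6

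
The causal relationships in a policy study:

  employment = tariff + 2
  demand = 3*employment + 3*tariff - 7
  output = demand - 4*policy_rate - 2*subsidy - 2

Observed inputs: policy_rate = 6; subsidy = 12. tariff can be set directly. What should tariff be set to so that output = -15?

tariff = 6

Substituting into the demand equation gives demand = 6*tariff - 1.
Substituting into the output equation gives output = 6*tariff - 51.
Solve 6*tariff - 51 = -15: tariff = (-15 + 51) / 6 = 6.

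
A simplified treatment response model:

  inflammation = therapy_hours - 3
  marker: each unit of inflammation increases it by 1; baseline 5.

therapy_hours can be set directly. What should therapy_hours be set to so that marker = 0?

therapy_hours = -2

Substituting into the marker equation gives marker = therapy_hours + 2.
Solve therapy_hours + 2 = 0: therapy_hours = (0 - 2) / 1 = -2.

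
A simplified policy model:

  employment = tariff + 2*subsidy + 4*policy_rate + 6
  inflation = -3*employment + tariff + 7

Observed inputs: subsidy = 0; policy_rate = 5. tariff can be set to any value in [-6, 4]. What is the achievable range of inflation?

Substituting into the employment equation gives employment = tariff + 26.
Substituting into the inflation equation gives inflation = -2*tariff - 71.
Linear in tariff, so extremes are at the endpoints: tariff = -6 gives inflation = -59; tariff = 4 gives inflation = -79.

-79 to -59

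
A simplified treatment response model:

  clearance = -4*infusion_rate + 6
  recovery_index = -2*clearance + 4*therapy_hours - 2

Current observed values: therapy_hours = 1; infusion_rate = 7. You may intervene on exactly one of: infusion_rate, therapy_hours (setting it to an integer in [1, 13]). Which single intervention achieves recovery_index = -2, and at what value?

set infusion_rate = 1

Intervening on infusion_rate: with other inputs at their observed values, recovery_index = 8*infusion_rate - 10. Solving for -2 gives infusion_rate = 1, within [1, 13].
Intervening on therapy_hours: recovery_index = 4*therapy_hours + 42. Reaching -2 requires therapy_hours = -11, outside [1, 13].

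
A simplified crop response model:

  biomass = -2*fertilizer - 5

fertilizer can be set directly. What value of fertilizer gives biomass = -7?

fertilizer = 1

Solve -2*fertilizer - 5 = -7: fertilizer = (-7 + 5) / -2 = 1.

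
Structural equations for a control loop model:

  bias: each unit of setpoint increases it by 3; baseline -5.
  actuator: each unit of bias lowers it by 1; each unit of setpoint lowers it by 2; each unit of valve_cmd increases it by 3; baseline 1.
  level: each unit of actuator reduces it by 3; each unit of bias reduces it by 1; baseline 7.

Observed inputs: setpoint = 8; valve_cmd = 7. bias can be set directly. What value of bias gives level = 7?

Intervening on bias fixes its value directly, overriding its dependence on setpoint.
Substituting into the actuator equation gives actuator = -bias + 6.
So level = 2*bias - 11.
Solve 2*bias - 11 = 7: bias = (7 + 11) / 2 = 9.

bias = 9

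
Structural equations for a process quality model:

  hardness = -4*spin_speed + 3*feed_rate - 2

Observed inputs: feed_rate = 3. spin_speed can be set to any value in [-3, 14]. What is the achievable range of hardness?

Substituting into the hardness equation gives hardness = -4*spin_speed + 7.
Linear in spin_speed, so extremes are at the endpoints: spin_speed = -3 gives hardness = 19; spin_speed = 14 gives hardness = -49.

-49 to 19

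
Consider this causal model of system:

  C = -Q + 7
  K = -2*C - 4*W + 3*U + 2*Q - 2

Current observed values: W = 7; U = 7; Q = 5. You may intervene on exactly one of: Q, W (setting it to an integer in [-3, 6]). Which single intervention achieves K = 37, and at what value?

set W = -3

Intervening on Q: K = 4*Q - 23. Reaching 37 requires Q = 15, outside [-3, 6].
Intervening on W: with other inputs at their observed values, K = -4*W + 25. Solving for 37 gives W = -3, within [-3, 6].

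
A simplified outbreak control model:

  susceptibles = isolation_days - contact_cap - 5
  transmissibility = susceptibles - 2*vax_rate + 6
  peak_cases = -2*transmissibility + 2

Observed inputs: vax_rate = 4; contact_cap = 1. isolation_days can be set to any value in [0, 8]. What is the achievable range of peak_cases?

Substituting into the susceptibles equation gives susceptibles = isolation_days - 6.
Substituting into the transmissibility equation gives transmissibility = isolation_days - 8.
Substituting into the peak_cases equation gives peak_cases = -2*isolation_days + 18.
Linear in isolation_days, so extremes are at the endpoints: isolation_days = 0 gives peak_cases = 18; isolation_days = 8 gives peak_cases = 2.

2 to 18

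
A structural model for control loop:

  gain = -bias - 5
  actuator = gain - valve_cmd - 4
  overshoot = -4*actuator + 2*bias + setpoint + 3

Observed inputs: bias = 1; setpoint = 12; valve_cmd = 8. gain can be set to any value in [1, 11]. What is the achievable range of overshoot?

21 to 61

Intervening on gain fixes its value directly, overriding its dependence on bias.
Substituting into the actuator equation gives actuator = gain - 12.
This gives overshoot = -4*gain + 65.
Linear in gain, so extremes are at the endpoints: gain = 1 gives overshoot = 61; gain = 11 gives overshoot = 21.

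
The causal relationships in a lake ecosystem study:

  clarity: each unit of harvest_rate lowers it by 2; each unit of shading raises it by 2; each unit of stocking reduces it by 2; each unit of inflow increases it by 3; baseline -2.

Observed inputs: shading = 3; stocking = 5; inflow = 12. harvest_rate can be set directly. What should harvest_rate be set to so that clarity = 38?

harvest_rate = -4

Substituting into the clarity equation gives clarity = -2*harvest_rate + 30.
Solve -2*harvest_rate + 30 = 38: harvest_rate = (38 - 30) / -2 = -4.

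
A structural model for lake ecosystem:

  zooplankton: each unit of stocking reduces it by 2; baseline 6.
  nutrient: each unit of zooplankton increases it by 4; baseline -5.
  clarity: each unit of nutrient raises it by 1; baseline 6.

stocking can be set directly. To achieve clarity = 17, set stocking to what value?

Substituting into the nutrient equation gives nutrient = -8*stocking + 19.
Substituting into the clarity equation gives clarity = -8*stocking + 25.
Solve -8*stocking + 25 = 17: stocking = (17 - 25) / -8 = 1.

stocking = 1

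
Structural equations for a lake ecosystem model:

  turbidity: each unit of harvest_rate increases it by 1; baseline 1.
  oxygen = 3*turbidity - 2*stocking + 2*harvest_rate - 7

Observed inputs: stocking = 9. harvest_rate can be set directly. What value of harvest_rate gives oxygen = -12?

Substituting into the oxygen equation gives oxygen = 5*harvest_rate - 22.
Solve 5*harvest_rate - 22 = -12: harvest_rate = (-12 + 22) / 5 = 2.

harvest_rate = 2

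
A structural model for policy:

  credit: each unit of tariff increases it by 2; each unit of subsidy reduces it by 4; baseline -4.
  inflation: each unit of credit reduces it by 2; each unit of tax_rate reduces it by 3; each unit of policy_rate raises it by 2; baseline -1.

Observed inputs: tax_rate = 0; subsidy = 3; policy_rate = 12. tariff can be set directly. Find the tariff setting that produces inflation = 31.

tariff = 6

Substituting into the credit equation gives credit = 2*tariff - 16.
Substituting into the inflation equation gives inflation = -4*tariff + 55.
Solve -4*tariff + 55 = 31: tariff = (31 - 55) / -4 = 6.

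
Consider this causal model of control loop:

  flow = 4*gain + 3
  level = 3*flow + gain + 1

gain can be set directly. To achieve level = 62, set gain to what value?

gain = 4

Substituting into the level equation gives level = 13*gain + 10.
Solve 13*gain + 10 = 62: gain = (62 - 10) / 13 = 4.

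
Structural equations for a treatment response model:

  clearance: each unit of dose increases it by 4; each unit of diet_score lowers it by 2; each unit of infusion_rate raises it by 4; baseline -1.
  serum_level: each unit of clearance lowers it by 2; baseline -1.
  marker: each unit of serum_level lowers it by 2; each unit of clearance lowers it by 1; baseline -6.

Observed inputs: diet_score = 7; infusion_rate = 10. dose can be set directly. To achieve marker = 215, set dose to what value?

dose = 12

Substituting into the clearance equation gives clearance = 4*dose + 25.
Substituting into the serum_level equation gives serum_level = -8*dose - 51.
Substituting into the marker equation gives marker = 12*dose + 71.
Solve 12*dose + 71 = 215: dose = (215 - 71) / 12 = 12.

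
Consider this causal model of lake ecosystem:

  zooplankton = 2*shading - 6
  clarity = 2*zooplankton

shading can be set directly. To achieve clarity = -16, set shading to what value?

Substituting into the clarity equation gives clarity = 4*shading - 12.
Solve 4*shading - 12 = -16: shading = (-16 + 12) / 4 = -1.

shading = -1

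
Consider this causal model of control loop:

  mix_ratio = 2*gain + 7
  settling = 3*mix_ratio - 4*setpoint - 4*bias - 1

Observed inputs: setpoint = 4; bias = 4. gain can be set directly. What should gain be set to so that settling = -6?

gain = 1

Substituting into the settling equation gives settling = 6*gain - 12.
Solve 6*gain - 12 = -6: gain = (-6 + 12) / 6 = 1.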